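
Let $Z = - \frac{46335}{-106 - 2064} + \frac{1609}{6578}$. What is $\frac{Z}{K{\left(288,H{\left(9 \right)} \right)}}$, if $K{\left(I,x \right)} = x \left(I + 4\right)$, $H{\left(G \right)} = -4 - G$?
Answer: $- \frac{7707079}{1354627274} \approx -0.0056894$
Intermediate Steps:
$K{\left(I,x \right)} = x \left(4 + I\right)$
$Z = \frac{15414158}{713713}$ ($Z = - \frac{46335}{-106 - 2064} + 1609 \cdot \frac{1}{6578} = - \frac{46335}{-2170} + \frac{1609}{6578} = \left(-46335\right) \left(- \frac{1}{2170}\right) + \frac{1609}{6578} = \frac{9267}{434} + \frac{1609}{6578} = \frac{15414158}{713713} \approx 21.597$)
$\frac{Z}{K{\left(288,H{\left(9 \right)} \right)}} = \frac{15414158}{713713 \left(-4 - 9\right) \left(4 + 288\right)} = \frac{15414158}{713713 \left(-4 - 9\right) 292} = \frac{15414158}{713713 \left(\left(-13\right) 292\right)} = \frac{15414158}{713713 \left(-3796\right)} = \frac{15414158}{713713} \left(- \frac{1}{3796}\right) = - \frac{7707079}{1354627274}$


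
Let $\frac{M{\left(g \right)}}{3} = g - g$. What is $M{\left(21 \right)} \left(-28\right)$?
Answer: $0$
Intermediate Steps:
$M{\left(g \right)} = 0$ ($M{\left(g \right)} = 3 \left(g - g\right) = 3 \cdot 0 = 0$)
$M{\left(21 \right)} \left(-28\right) = 0 \left(-28\right) = 0$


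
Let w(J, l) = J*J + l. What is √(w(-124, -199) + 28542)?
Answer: √43719 ≈ 209.09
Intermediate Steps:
w(J, l) = l + J² (w(J, l) = J² + l = l + J²)
√(w(-124, -199) + 28542) = √((-199 + (-124)²) + 28542) = √((-199 + 15376) + 28542) = √(15177 + 28542) = √43719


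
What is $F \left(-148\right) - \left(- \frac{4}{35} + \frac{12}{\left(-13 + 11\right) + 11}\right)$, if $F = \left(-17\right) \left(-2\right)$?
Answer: $- \frac{528488}{105} \approx -5033.2$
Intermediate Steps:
$F = 34$
$F \left(-148\right) - \left(- \frac{4}{35} + \frac{12}{\left(-13 + 11\right) + 11}\right) = 34 \left(-148\right) - \left(- \frac{4}{35} + \frac{12}{\left(-13 + 11\right) + 11}\right) = -5032 - \left(- \frac{4}{35} + \frac{12}{-2 + 11}\right) = -5032 + \left(\frac{4}{35} - \frac{12}{9}\right) = -5032 + \left(\frac{4}{35} - \frac{4}{3}\right) = -5032 - \frac{128}{105} = - \frac{528488}{105}$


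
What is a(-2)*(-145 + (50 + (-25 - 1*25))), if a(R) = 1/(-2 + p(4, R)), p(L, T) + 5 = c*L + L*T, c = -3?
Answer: 145/27 ≈ 5.3704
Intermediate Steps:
p(L, T) = -5 - 3*L + L*T (p(L, T) = -5 + (-3*L + L*T) = -5 - 3*L + L*T)
a(R) = 1/(-19 + 4*R) (a(R) = 1/(-2 + (-5 - 3*4 + 4*R)) = 1/(-2 + (-5 - 12 + 4*R)) = 1/(-2 + (-17 + 4*R)) = 1/(-19 + 4*R))
a(-2)*(-145 + (50 + (-25 - 1*25))) = (-145 + (50 + (-25 - 1*25)))/(-19 + 4*(-2)) = (-145 + (50 + (-25 - 25)))/(-19 - 8) = (-145 + (50 - 50))/(-27) = -(-145 + 0)/27 = -1/27*(-145) = 145/27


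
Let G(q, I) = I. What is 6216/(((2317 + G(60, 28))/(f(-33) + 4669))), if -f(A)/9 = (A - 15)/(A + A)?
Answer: 45542856/3685 ≈ 12359.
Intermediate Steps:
f(A) = -9*(-15 + A)/(2*A) (f(A) = -9*(A - 15)/(A + A) = -9*(-15 + A)/(2*A))
6216/(((2317 + G(60, 28))/(f(-33) + 4669))) = 6216/(((2317 + 28)/((9/2)*(15 - 1*(-33))/(-33) + 4669))) = 6216/((2345/((9/2)*(-1/33)*(15 + 33) + 4669))) = 6216/((2345/((9/2)*(-1/33)*48 + 4669))) = 6216/((2345/(-72/11 + 4669))) = 6216/((2345/(51287/11))) = 6216/((2345*(11/51287))) = 6216/(25795/51287) = 6216*(51287/25795) = 45542856/3685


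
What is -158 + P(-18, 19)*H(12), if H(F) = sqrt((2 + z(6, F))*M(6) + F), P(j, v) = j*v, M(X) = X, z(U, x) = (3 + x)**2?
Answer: -158 - 342*sqrt(1374) ≈ -12835.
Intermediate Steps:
H(F) = sqrt(12 + F + 6*(3 + F)**2) (H(F) = sqrt((2 + (3 + F)**2)*6 + F) = sqrt((12 + 6*(3 + F)**2) + F) = sqrt(12 + F + 6*(3 + F)**2))
-158 + P(-18, 19)*H(12) = -158 + (-18*19)*sqrt(12 + 12 + 6*(3 + 12)**2) = -158 - 342*sqrt(12 + 12 + 6*15**2) = -158 - 342*sqrt(12 + 12 + 6*225) = -158 - 342*sqrt(12 + 12 + 1350) = -158 - 342*sqrt(1374)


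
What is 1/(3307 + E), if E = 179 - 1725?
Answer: 1/1761 ≈ 0.00056786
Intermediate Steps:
E = -1546
1/(3307 + E) = 1/(3307 - 1546) = 1/1761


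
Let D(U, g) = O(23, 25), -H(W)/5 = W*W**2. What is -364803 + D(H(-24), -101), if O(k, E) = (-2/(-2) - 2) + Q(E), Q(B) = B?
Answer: -364779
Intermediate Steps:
H(W) = -5*W**3 (H(W) = -5*W*W**2 = -5*W**3)
O(k, E) = -1 + E (O(k, E) = (-2/(-2) - 2) + E = (-2*(-1/2) - 2) + E = (1 - 2) + E = -1 + E)
D(U, g) = 24 (D(U, g) = -1 + 25 = 24)
-364803 + D(H(-24), -101) = -364803 + 24 = -364779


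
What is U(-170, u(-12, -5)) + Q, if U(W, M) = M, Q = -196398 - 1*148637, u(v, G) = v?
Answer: -345047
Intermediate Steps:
Q = -345035 (Q = -196398 - 148637 = -345035)
U(-170, u(-12, -5)) + Q = -12 - 345035 = -345047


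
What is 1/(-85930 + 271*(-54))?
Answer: -1/100564 ≈ -9.9439e-6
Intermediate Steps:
1/(-85930 + 271*(-54)) = 1/(-85930 - 14634) = 1/(-100564) = -1/100564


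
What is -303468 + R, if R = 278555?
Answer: -24913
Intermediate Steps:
-303468 + R = -303468 + 278555 = -24913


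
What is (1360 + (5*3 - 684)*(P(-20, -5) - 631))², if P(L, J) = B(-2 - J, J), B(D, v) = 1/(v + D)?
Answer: 718539342889/4 ≈ 1.7963e+11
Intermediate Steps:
B(D, v) = 1/(D + v)
P(L, J) = -½ (P(L, J) = 1/((-2 - J) + J) = 1/(-2) = -½)
(1360 + (5*3 - 684)*(P(-20, -5) - 631))² = (1360 + (5*3 - 684)*(-½ - 631))² = (1360 + (15 - 684)*(-1263/2))² = (1360 - 669*(-1263/2))² = (1360 + 844947/2)² = (847667/2)² = 718539342889/4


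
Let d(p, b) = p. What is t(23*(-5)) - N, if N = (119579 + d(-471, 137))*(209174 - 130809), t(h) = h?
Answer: -9333898535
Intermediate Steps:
N = 9333898420 (N = (119579 - 471)*(209174 - 130809) = 119108*78365 = 9333898420)
t(23*(-5)) - N = 23*(-5) - 1*9333898420 = -115 - 9333898420 = -9333898535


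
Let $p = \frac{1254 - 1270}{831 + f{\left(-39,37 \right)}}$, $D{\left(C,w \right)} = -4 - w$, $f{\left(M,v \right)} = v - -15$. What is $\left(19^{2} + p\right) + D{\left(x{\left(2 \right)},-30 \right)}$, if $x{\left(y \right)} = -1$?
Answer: $\frac{341705}{883} \approx 386.98$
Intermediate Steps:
$f{\left(M,v \right)} = 15 + v$ ($f{\left(M,v \right)} = v + 15 = 15 + v$)
$p = - \frac{16}{883}$ ($p = \frac{1254 - 1270}{831 + \left(15 + 37\right)} = - \frac{16}{831 + 52} = - \frac{16}{883} \approx -0.01812$)
$\left(19^{2} + p\right) + D{\left(x{\left(2 \right)},-30 \right)} = \left(19^{2} - \frac{16}{883}\right) - -26 = \left(361 - \frac{16}{883}\right) + \left(-4 + 30\right) = \frac{318747}{883} + 26 = \frac{341705}{883}$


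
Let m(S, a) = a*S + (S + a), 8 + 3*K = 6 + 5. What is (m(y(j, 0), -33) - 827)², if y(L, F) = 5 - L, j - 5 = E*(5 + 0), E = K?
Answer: 490000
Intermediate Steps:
K = 1 (K = -8/3 + (6 + 5)/3 = -8/3 + (⅓)*11 = -8/3 + 11/3 = 1)
E = 1
j = 10 (j = 5 + 1*(5 + 0) = 5 + 1*5 = 5 + 5 = 10)
m(S, a) = S + a + S*a (m(S, a) = S*a + (S + a) = S + a + S*a)
(m(y(j, 0), -33) - 827)² = (((5 - 1*10) - 33 + (5 - 1*10)*(-33)) - 827)² = (((5 - 10) - 33 + (5 - 10)*(-33)) - 827)² = ((-5 - 33 - 5*(-33)) - 827)² = ((-5 - 33 + 165) - 827)² = (127 - 827)² = (-700)² = 490000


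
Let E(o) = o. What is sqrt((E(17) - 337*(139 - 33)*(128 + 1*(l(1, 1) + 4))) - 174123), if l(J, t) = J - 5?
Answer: I*sqrt(4746522) ≈ 2178.7*I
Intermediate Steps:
l(J, t) = -5 + J
sqrt((E(17) - 337*(139 - 33)*(128 + 1*(l(1, 1) + 4))) - 174123) = sqrt((17 - 337*(139 - 33)*(128 + 1*((-5 + 1) + 4))) - 174123) = sqrt((17 - 35722*(128 + 1*(-4 + 4))) - 174123) = sqrt((17 - 35722*(128 + 1*0)) - 174123) = sqrt((17 - 35722*(128 + 0)) - 174123) = sqrt((17 - 35722*128) - 174123) = sqrt((17 - 337*13568) - 174123) = sqrt((17 - 4572416) - 174123) = sqrt(-4572399 - 174123) = sqrt(-4746522) = I*sqrt(4746522)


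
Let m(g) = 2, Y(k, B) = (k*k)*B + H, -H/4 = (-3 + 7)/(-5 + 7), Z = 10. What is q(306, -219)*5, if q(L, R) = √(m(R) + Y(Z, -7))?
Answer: 5*I*√706 ≈ 132.85*I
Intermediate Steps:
H = -8 (H = -4*(-3 + 7)/(-5 + 7) = -16/2 = -4*2 = -8)
Y(k, B) = -8 + B*k² (Y(k, B) = (k*k)*B - 8 = k²*B - 8 = B*k² - 8 = -8 + B*k²)
q(L, R) = I*√706 (q(L, R) = √(2 + (-8 - 7*10²)) = √(2 + (-8 - 7*100)) = √(2 + (-8 - 700)) = √(2 - 708) = √(-706) = I*√706)
q(306, -219)*5 = (I*√706)*5 = 5*I*√706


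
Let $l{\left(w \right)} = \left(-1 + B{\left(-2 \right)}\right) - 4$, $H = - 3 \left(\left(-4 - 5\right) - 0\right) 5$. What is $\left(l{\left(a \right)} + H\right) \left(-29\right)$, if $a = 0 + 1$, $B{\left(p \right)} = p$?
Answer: $-3712$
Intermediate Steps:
$H = 135$ ($H = - 3 \left(\left(-4 - 5\right) + 0\right) 5 = - 3 \left(-9 + 0\right) 5 = \left(-3\right) \left(-9\right) 5 = 27 \cdot 5 = 135$)
$a = 1$
$l{\left(w \right)} = -7$ ($l{\left(w \right)} = \left(-1 - 2\right) - 4 = -3 - 4 = -7$)
$\left(l{\left(a \right)} + H\right) \left(-29\right) = \left(-7 + 135\right) \left(-29\right) = 128 \left(-29\right) = -3712$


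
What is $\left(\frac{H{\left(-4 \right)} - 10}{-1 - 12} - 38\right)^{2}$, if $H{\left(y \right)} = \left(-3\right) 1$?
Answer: $1369$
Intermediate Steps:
$H{\left(y \right)} = -3$
$\left(\frac{H{\left(-4 \right)} - 10}{-1 - 12} - 38\right)^{2} = \left(\frac{-3 - 10}{-1 - 12} - 38\right)^{2} = \left(- \frac{13}{-13} - 38\right)^{2} = \left(\left(-13\right) \left(- \frac{1}{13}\right) - 38\right)^{2} = \left(1 - 38\right)^{2} = \left(-37\right)^{2} = 1369$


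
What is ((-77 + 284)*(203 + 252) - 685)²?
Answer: 8742250000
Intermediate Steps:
((-77 + 284)*(203 + 252) - 685)² = (207*455 - 685)² = (94185 - 685)² = 93500² = 8742250000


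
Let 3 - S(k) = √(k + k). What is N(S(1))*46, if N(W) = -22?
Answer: -1012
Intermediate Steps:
S(k) = 3 - √2*√k (S(k) = 3 - √(k + k) = 3 - √(2*k) = 3 - √2*√k)
N(S(1))*46 = -22*46 = -1012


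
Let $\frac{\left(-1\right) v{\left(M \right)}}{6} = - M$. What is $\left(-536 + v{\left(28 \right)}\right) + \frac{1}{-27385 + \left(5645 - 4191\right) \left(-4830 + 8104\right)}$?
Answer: $- \frac{1741748047}{4733011} \approx -368.0$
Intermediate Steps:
$v{\left(M \right)} = 6 M$ ($v{\left(M \right)} = - 6 \left(- M\right) = 6 M$)
$\left(-536 + v{\left(28 \right)}\right) + \frac{1}{-27385 + \left(5645 - 4191\right) \left(-4830 + 8104\right)} = \left(-536 + 6 \cdot 28\right) + \frac{1}{-27385 + \left(5645 - 4191\right) \left(-4830 + 8104\right)} = \left(-536 + 168\right) + \frac{1}{-27385 + 1454 \cdot 3274} = -368 + \frac{1}{-27385 + 4760396} = -368 + \frac{1}{4733011} = - \frac{1741748047}{4733011}$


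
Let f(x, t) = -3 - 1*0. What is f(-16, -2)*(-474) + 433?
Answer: 1855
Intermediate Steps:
f(x, t) = -3 (f(x, t) = -3 + 0 = -3)
f(-16, -2)*(-474) + 433 = -3*(-474) + 433 = 1422 + 433 = 1855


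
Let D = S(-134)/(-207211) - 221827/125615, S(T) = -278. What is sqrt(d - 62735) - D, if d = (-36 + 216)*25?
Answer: 45930073527/26028809765 + I*sqrt(58235) ≈ 1.7646 + 241.32*I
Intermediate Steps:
D = -45930073527/26028809765 (D = -278/(-207211) - 221827/125615 = -278*(-1/207211) - 221827*1/125615 = 278/207211 - 221827/125615 = -45930073527/26028809765 ≈ -1.7646)
d = 4500 (d = 180*25 = 4500)
sqrt(d - 62735) - D = sqrt(4500 - 62735) - 1*(-45930073527/26028809765) = sqrt(-58235) + 45930073527/26028809765 = I*sqrt(58235) + 45930073527/26028809765 = 45930073527/26028809765 + I*sqrt(58235)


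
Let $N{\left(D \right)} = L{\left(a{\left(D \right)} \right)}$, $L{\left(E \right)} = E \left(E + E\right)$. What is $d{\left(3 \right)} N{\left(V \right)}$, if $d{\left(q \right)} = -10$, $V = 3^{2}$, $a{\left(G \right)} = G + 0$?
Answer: $-1620$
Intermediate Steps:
$a{\left(G \right)} = G$
$V = 9$
$L{\left(E \right)} = 2 E^{2}$ ($L{\left(E \right)} = E 2 E = 2 E^{2}$)
$N{\left(D \right)} = 2 D^{2}$
$d{\left(3 \right)} N{\left(V \right)} = - 10 \cdot 2 \cdot 9^{2} = - 10 \cdot 2 \cdot 81 = \left(-10\right) 162 = -1620$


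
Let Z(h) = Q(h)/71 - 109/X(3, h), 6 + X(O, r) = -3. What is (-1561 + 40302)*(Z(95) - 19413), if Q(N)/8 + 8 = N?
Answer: -480036011864/639 ≈ -7.5123e+8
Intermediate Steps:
Q(N) = -64 + 8*N
X(O, r) = -9 (X(O, r) = -6 - 3 = -9)
Z(h) = 7163/639 + 8*h/71 (Z(h) = (-64 + 8*h)/71 - 109/(-9) = (-64 + 8*h)*(1/71) - 109*(-1/9) = (-64/71 + 8*h/71) + 109/9 = 7163/639 + 8*h/71)
(-1561 + 40302)*(Z(95) - 19413) = (-1561 + 40302)*((7163/639 + (8/71)*95) - 19413) = 38741*((7163/639 + 760/71) - 19413) = 38741*(14003/639 - 19413) = 38741*(-12390904/639) = -480036011864/639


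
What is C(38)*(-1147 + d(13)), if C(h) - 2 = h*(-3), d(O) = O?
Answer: 127008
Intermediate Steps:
C(h) = 2 - 3*h (C(h) = 2 + h*(-3) = 2 - 3*h)
C(38)*(-1147 + d(13)) = (2 - 3*38)*(-1147 + 13) = (2 - 114)*(-1134) = -112*(-1134) = 127008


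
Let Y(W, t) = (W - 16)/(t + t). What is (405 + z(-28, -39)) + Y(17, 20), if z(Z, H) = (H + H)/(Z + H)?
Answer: 1088587/2680 ≈ 406.19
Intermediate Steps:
Y(W, t) = (-16 + W)/(2*t) (Y(W, t) = (-16 + W)/((2*t)) = (-16 + W)*(1/(2*t)) = (-16 + W)/(2*t))
z(Z, H) = 2*H/(H + Z) (z(Z, H) = (2*H)/(H + Z) = 2*H/(H + Z))
(405 + z(-28, -39)) + Y(17, 20) = (405 + 2*(-39)/(-39 - 28)) + (½)*(-16 + 17)/20 = (405 + 2*(-39)/(-67)) + (½)*(1/20)*1 = (405 + 2*(-39)*(-1/67)) + 1/40 = (405 + 78/67) + 1/40 = 27213/67 + 1/40 = 1088587/2680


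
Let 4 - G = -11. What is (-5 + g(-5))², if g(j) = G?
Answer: 100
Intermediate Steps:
G = 15 (G = 4 - 1*(-11) = 4 + 11 = 15)
g(j) = 15
(-5 + g(-5))² = (-5 + 15)² = 10² = 100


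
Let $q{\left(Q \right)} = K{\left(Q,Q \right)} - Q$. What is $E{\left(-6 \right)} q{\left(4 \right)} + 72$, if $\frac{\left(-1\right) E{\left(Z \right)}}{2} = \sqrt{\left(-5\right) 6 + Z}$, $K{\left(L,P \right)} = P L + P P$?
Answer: $72 - 336 i \approx 72.0 - 336.0 i$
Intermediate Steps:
$K{\left(L,P \right)} = P^{2} + L P$ ($K{\left(L,P \right)} = L P + P^{2} = P^{2} + L P$)
$E{\left(Z \right)} = - 2 \sqrt{-30 + Z}$ ($E{\left(Z \right)} = - 2 \sqrt{\left(-5\right) 6 + Z} = - 2 \sqrt{-30 + Z}$)
$q{\left(Q \right)} = - Q + 2 Q^{2}$ ($q{\left(Q \right)} = Q \left(Q + Q\right) - Q = Q 2 Q - Q = 2 Q^{2} - Q = - Q + 2 Q^{2}$)
$E{\left(-6 \right)} q{\left(4 \right)} + 72 = - 2 \sqrt{-30 - 6} \cdot 4 \left(-1 + 2 \cdot 4\right) + 72 = - 2 \sqrt{-36} \cdot 4 \left(-1 + 8\right) + 72 = - 2 \cdot 6 i 4 \cdot 7 + 72 = - 12 i 28 + 72 = - 336 i + 72 = 72 - 336 i$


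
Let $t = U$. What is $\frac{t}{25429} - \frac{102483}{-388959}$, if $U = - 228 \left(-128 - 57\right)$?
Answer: $\frac{6337443609}{3296946137} \approx 1.9222$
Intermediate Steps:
$U = 42180$ ($U = \left(-228\right) \left(-185\right) = 42180$)
$t = 42180$
$\frac{t}{25429} - \frac{102483}{-388959} = \frac{42180}{25429} - \frac{102483}{-388959} = 42180 \cdot \frac{1}{25429} - - \frac{34161}{129653} = \frac{42180}{25429} + \frac{34161}{129653} = \frac{6337443609}{3296946137}$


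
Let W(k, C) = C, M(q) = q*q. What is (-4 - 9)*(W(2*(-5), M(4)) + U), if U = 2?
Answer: -234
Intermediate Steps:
M(q) = q²
(-4 - 9)*(W(2*(-5), M(4)) + U) = (-4 - 9)*(4² + 2) = -13*(16 + 2) = -13*18 = -234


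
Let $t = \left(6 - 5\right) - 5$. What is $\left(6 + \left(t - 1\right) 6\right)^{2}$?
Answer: $576$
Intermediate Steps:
$t = -4$ ($t = 1 - 5 = -4$)
$\left(6 + \left(t - 1\right) 6\right)^{2} = \left(6 + \left(-4 - 1\right) 6\right)^{2} = \left(6 - 30\right)^{2} = \left(-24\right)^{2} = 576$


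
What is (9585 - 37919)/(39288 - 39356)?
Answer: 14167/34 ≈ 416.68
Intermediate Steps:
(9585 - 37919)/(39288 - 39356) = -28334/(-68) = -28334*(-1/68) = 14167/34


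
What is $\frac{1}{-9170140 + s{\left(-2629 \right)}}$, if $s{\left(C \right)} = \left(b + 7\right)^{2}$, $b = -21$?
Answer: $- \frac{1}{9169944} \approx -1.0905 \cdot 10^{-7}$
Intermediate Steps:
$s{\left(C \right)} = 196$ ($s{\left(C \right)} = \left(-21 + 7\right)^{2} = \left(-14\right)^{2} = 196$)
$\frac{1}{-9170140 + s{\left(-2629 \right)}} = \frac{1}{-9170140 + 196} = \frac{1}{-9169944} = - \frac{1}{9169944}$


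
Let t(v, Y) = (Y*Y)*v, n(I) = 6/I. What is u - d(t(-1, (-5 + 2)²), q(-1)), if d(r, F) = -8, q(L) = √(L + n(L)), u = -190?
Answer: -182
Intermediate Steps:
q(L) = √(L + 6/L)
t(v, Y) = v*Y² (t(v, Y) = Y²*v = v*Y²)
u - d(t(-1, (-5 + 2)²), q(-1)) = -190 - 1*(-8) = -190 + 8 = -182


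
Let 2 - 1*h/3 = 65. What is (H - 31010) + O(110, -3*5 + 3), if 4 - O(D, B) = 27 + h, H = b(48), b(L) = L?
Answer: -30796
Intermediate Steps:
h = -189 (h = 6 - 3*65 = 6 - 195 = -189)
H = 48
O(D, B) = 166 (O(D, B) = 4 - (27 - 189) = 4 - 1*(-162) = 4 + 162 = 166)
(H - 31010) + O(110, -3*5 + 3) = (48 - 31010) + 166 = -30962 + 166 = -30796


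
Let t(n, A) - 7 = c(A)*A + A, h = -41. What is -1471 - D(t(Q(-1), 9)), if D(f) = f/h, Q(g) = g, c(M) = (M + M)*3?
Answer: -59809/41 ≈ -1458.8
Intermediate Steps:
c(M) = 6*M (c(M) = (2*M)*3 = 6*M)
t(n, A) = 7 + A + 6*A**2 (t(n, A) = 7 + ((6*A)*A + A) = 7 + (6*A**2 + A) = 7 + (A + 6*A**2) = 7 + A + 6*A**2)
D(f) = -f/41 (D(f) = f/(-41) = f*(-1/41) = -f/41)
-1471 - D(t(Q(-1), 9)) = -1471 - (-1)*(7 + 9 + 6*9**2)/41 = -1471 - (-1)*(7 + 9 + 6*81)/41 = -1471 - (-1)*(7 + 9 + 486)/41 = -1471 - (-1)*502/41 = -1471 - 1*(-502/41) = -1471 + 502/41 = -59809/41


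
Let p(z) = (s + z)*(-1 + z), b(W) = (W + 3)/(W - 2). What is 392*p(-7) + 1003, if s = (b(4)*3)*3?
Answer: -75829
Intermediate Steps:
b(W) = (3 + W)/(-2 + W)
s = 63/2 (s = (((3 + 4)/(-2 + 4))*3)*3 = ((7/2)*3)*3 = (21/2)*3 = 63/2 ≈ 31.500)
p(z) = (-1 + z)*(63/2 + z) (p(z) = (63/2 + z)*(-1 + z) = (-1 + z)*(63/2 + z))
392*p(-7) + 1003 = 392*(-63/2 + (-7)² + (61/2)*(-7)) + 1003 = 392*(-63/2 + 49 - 427/2) + 1003 = 392*(-196) + 1003 = -76832 + 1003 = -75829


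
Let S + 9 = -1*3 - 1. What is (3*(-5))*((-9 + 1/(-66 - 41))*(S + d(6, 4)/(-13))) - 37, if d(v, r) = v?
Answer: -2581967/1391 ≈ -1856.2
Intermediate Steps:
S = -13 (S = -9 + (-1*3 - 1) = -9 + (-3 - 1) = -9 - 4 = -13)
(3*(-5))*((-9 + 1/(-66 - 41))*(S + d(6, 4)/(-13))) - 37 = (3*(-5))*((-9 + 1/(-66 - 41))*(-13 + 6/(-13))) - 37 = -15*(-9 + 1/(-107))*(-13 + 6*(-1/13)) - 37 = -15*(-9 - 1/107)*(-13 - 6/13) - 37 = -(-14460)*(-175)/(107*13) - 37 = -15*168700/1391 - 37 = -2530500/1391 - 37 = -2581967/1391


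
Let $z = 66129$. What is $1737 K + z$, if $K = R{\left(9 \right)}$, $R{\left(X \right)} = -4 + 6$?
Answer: $69603$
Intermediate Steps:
$R{\left(X \right)} = 2$
$K = 2$
$1737 K + z = 1737 \cdot 2 + 66129 = 3474 + 66129 = 69603$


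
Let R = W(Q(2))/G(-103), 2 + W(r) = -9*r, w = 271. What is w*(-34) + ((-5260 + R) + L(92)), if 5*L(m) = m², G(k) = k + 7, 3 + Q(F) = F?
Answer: -6135011/480 ≈ -12781.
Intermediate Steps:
Q(F) = -3 + F
G(k) = 7 + k
L(m) = m²/5
W(r) = -2 - 9*r
R = -7/96 (R = (-2 - 9*(-3 + 2))/(7 - 103) = (-2 - 9*(-1))/(-96) = (-2 + 9)*(-1/96) = 7*(-1/96) = -7/96 ≈ -0.072917)
w*(-34) + ((-5260 + R) + L(92)) = 271*(-34) + ((-5260 - 7/96) + (⅕)*92²) = -9214 + (-504967/96 + (⅕)*8464) = -9214 + (-504967/96 + 8464/5) = -9214 - 1712291/480 = -6135011/480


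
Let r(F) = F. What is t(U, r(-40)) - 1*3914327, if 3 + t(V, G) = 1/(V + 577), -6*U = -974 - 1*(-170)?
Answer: -2783088629/711 ≈ -3.9143e+6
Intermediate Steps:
U = 134 (U = -(-974 - 1*(-170))/6 = -(-974 + 170)/6 = -⅙*(-804) = 134)
t(V, G) = -3 + 1/(577 + V) (t(V, G) = -3 + 1/(V + 577) = -3 + 1/(577 + V))
t(U, r(-40)) - 1*3914327 = (-1730 - 3*134)/(577 + 134) - 1*3914327 = (-1730 - 402)/711 - 3914327 = (1/711)*(-2132) - 3914327 = -2132/711 - 3914327 = -2783088629/711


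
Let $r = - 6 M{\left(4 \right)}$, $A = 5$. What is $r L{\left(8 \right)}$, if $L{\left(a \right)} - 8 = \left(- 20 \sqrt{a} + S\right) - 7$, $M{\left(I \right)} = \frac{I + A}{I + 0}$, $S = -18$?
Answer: $\frac{459}{2} + 540 \sqrt{2} \approx 993.18$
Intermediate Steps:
$M{\left(I \right)} = \frac{5 + I}{I}$ ($M{\left(I \right)} = \frac{I + 5}{I + 0} = \frac{5 + I}{I}$)
$r = - \frac{27}{2}$ ($r = - 6 \frac{5 + 4}{4} = - 6 \cdot \frac{1}{4} \cdot 9 = \left(-6\right) \frac{9}{4} = - \frac{27}{2} \approx -13.5$)
$L{\left(a \right)} = -17 - 20 \sqrt{a}$ ($L{\left(a \right)} = 8 - \left(25 + 20 \sqrt{a}\right) = -17 - 20 \sqrt{a}$)
$r L{\left(8 \right)} = - \frac{27 \left(-17 - 20 \sqrt{8}\right)}{2} = - \frac{27 \left(-17 - 20 \cdot 2 \sqrt{2}\right)}{2} = - \frac{27 \left(-17 - 40 \sqrt{2}\right)}{2} = \frac{459}{2} + 540 \sqrt{2}$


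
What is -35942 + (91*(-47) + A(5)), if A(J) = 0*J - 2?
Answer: -40221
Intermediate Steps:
A(J) = -2 (A(J) = 0 - 2 = -2)
-35942 + (91*(-47) + A(5)) = -35942 + (91*(-47) - 2) = -35942 + (-4277 - 2) = -35942 - 4279 = -40221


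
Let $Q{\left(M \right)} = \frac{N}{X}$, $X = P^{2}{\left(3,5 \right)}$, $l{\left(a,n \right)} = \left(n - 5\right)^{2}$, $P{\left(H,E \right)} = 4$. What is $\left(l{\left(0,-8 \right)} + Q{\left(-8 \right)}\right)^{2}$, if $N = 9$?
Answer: $\frac{7360369}{256} \approx 28751.0$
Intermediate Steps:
$l{\left(a,n \right)} = \left(-5 + n\right)^{2}$
$X = 16$ ($X = 4^{2} = 16$)
$Q{\left(M \right)} = \frac{9}{16}$
$\left(l{\left(0,-8 \right)} + Q{\left(-8 \right)}\right)^{2} = \left(\left(-5 - 8\right)^{2} + \frac{9}{16}\right)^{2} = \left(\left(-13\right)^{2} + \frac{9}{16}\right)^{2} = \left(169 + \frac{9}{16}\right)^{2} = \left(\frac{2713}{16}\right)^{2} = \frac{7360369}{256}$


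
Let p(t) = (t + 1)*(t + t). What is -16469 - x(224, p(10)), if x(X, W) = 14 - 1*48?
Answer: -16435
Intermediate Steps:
p(t) = 2*t*(1 + t) (p(t) = (1 + t)*(2*t) = 2*t*(1 + t))
x(X, W) = -34 (x(X, W) = 14 - 48 = -34)
-16469 - x(224, p(10)) = -16469 - 1*(-34) = -16469 + 34 = -16435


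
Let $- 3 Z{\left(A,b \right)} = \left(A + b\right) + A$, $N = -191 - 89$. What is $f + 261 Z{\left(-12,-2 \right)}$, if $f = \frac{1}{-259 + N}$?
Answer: $\frac{1219217}{539} \approx 2262.0$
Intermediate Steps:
$N = -280$
$f = - \frac{1}{539}$ ($f = \frac{1}{-259 - 280} = \frac{1}{-539} = - \frac{1}{539} \approx -0.0018553$)
$Z{\left(A,b \right)} = - \frac{2 A}{3} - \frac{b}{3}$ ($Z{\left(A,b \right)} = - \frac{\left(A + b\right) + A}{3} = - \frac{b + 2 A}{3} = - \frac{2 A}{3} - \frac{b}{3}$)
$f + 261 Z{\left(-12,-2 \right)} = - \frac{1}{539} + 261 \left(\left(- \frac{2}{3}\right) \left(-12\right) - - \frac{2}{3}\right) = - \frac{1}{539} + 261 \left(8 + \frac{2}{3}\right) = - \frac{1}{539} + 261 \cdot \frac{26}{3} = - \frac{1}{539} + 2262 = \frac{1219217}{539}$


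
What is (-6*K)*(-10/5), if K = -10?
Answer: -120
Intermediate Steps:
(-6*K)*(-10/5) = (-6*(-10))*(-10/5) = 60*(-10*⅕) = 60*(-2) = -120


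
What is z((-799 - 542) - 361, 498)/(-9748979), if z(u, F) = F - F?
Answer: 0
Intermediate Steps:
z(u, F) = 0
z((-799 - 542) - 361, 498)/(-9748979) = 0/(-9748979) = 0*(-1/9748979) = 0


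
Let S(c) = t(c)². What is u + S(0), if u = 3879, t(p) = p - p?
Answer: 3879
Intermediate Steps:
t(p) = 0
S(c) = 0 (S(c) = 0² = 0)
u + S(0) = 3879 + 0 = 3879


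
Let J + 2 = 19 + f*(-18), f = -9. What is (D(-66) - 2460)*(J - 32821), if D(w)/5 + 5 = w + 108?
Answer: 74260550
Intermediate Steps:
D(w) = 515 + 5*w (D(w) = -25 + 5*(w + 108) = -25 + 5*(108 + w) = -25 + (540 + 5*w) = 515 + 5*w)
J = 179 (J = -2 + (19 - 9*(-18)) = -2 + (19 + 162) = -2 + 181 = 179)
(D(-66) - 2460)*(J - 32821) = ((515 + 5*(-66)) - 2460)*(179 - 32821) = ((515 - 330) - 2460)*(-32642) = (185 - 2460)*(-32642) = -2275*(-32642) = 74260550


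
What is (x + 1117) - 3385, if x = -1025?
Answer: -3293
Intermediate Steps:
(x + 1117) - 3385 = (-1025 + 1117) - 3385 = 92 - 3385 = -3293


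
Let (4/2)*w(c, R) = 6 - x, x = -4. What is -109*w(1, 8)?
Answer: -545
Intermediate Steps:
w(c, R) = 5 (w(c, R) = (6 - 1*(-4))/2 = (6 + 4)/2 = (1/2)*10 = 5)
-109*w(1, 8) = -109*5 = -545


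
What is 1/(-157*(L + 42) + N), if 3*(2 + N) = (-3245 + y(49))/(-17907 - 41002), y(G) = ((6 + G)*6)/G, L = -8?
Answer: -8659623/46242228145 ≈ -0.00018727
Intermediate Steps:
y(G) = (36 + 6*G)/G
N = -17160571/8659623 (N = -2 + ((-3245 + (6 + 36/49))/(-17907 - 41002))/3 = -2 + ((-3245 + (6 + 36*(1/49)))/(-58909))/3 = -2 + ((-3245 + (6 + 36/49))*(-1/58909))/3 = -2 + ((-3245 + 330/49)*(-1/58909))/3 = -2 + (-158675/49*(-1/58909))/3 = -2 + (1/3)*(158675/2886541) = -2 + 158675/8659623 = -17160571/8659623 ≈ -1.9817)
1/(-157*(L + 42) + N) = 1/(-157*(-8 + 42) - 17160571/8659623) = 1/(-157*34 - 17160571/8659623) = 1/(-5338 - 17160571/8659623) = 1/(-46242228145/8659623) = -8659623/46242228145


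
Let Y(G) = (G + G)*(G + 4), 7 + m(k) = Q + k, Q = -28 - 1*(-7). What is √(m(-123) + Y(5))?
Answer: I*√61 ≈ 7.8102*I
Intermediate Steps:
Q = -21 (Q = -28 + 7 = -21)
m(k) = -28 + k (m(k) = -7 + (-21 + k) = -28 + k)
Y(G) = 2*G*(4 + G) (Y(G) = (2*G)*(4 + G) = 2*G*(4 + G))
√(m(-123) + Y(5)) = √((-28 - 123) + 2*5*(4 + 5)) = √(-151 + 2*5*9) = √(-151 + 90) = √(-61) = I*√61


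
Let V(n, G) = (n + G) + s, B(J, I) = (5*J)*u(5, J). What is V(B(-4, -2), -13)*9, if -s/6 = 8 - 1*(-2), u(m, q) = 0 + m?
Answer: -1557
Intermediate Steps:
u(m, q) = m
s = -60 (s = -6*(8 - 1*(-2)) = -6*(8 + 2) = -6*10 = -60)
B(J, I) = 25*J (B(J, I) = (5*J)*5 = 25*J)
V(n, G) = -60 + G + n (V(n, G) = (n + G) - 60 = (G + n) - 60 = -60 + G + n)
V(B(-4, -2), -13)*9 = (-60 - 13 + 25*(-4))*9 = (-60 - 13 - 100)*9 = -173*9 = -1557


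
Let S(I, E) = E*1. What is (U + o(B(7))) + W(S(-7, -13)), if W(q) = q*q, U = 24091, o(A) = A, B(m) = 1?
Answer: 24261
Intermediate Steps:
S(I, E) = E
W(q) = q**2
(U + o(B(7))) + W(S(-7, -13)) = (24091 + 1) + (-13)**2 = 24092 + 169 = 24261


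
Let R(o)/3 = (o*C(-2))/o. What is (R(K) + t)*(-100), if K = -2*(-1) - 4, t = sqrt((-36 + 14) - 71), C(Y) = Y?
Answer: 600 - 100*I*sqrt(93) ≈ 600.0 - 964.37*I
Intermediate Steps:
t = I*sqrt(93) (t = sqrt(-22 - 71) = sqrt(-93) = I*sqrt(93) ≈ 9.6436*I)
K = -2 (K = 2 - 4 = -2)
R(o) = -6 (R(o) = 3*((o*(-2))/o) = 3*((-2*o)/o) = 3*(-2) = -6)
(R(K) + t)*(-100) = (-6 + I*sqrt(93))*(-100) = 600 - 100*I*sqrt(93)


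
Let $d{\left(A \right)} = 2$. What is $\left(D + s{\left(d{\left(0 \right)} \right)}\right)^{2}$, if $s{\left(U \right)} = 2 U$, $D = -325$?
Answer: $103041$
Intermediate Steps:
$\left(D + s{\left(d{\left(0 \right)} \right)}\right)^{2} = \left(-325 + 2 \cdot 2\right)^{2} = \left(-325 + 4\right)^{2} = \left(-321\right)^{2} = 103041$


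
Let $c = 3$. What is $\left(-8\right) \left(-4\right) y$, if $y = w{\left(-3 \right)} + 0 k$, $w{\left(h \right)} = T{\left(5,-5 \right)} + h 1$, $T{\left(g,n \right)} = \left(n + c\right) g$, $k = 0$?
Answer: $-416$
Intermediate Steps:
$T{\left(g,n \right)} = g \left(3 + n\right)$ ($T{\left(g,n \right)} = \left(n + 3\right) g = \left(3 + n\right) g = g \left(3 + n\right)$)
$w{\left(h \right)} = -10 + h$ ($w{\left(h \right)} = 5 \left(3 - 5\right) + h 1 = 5 \left(-2\right) + h = -10 + h$)
$y = -13$ ($y = \left(-10 - 3\right) + 0 \cdot 0 = -13 + 0 = -13$)
$\left(-8\right) \left(-4\right) y = \left(-8\right) \left(-4\right) \left(-13\right) = 32 \left(-13\right) = -416$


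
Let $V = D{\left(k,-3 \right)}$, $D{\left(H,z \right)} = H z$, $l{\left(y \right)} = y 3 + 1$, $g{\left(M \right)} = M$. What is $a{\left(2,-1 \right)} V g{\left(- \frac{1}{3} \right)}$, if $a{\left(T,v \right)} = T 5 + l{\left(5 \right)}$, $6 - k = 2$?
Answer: $104$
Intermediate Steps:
$k = 4$ ($k = 6 - 2 = 4$)
$l{\left(y \right)} = 1 + 3 y$ ($l{\left(y \right)} = 3 y + 1 = 1 + 3 y$)
$a{\left(T,v \right)} = 16 + 5 T$ ($a{\left(T,v \right)} = T 5 + \left(1 + 3 \cdot 5\right) = 5 T + \left(1 + 15\right) = 5 T + 16 = 16 + 5 T$)
$V = -12$ ($V = 4 \left(-3\right) = -12$)
$a{\left(2,-1 \right)} V g{\left(- \frac{1}{3} \right)} = \left(16 + 5 \cdot 2\right) \left(-12\right) \left(- \frac{1}{3}\right) = \left(16 + 10\right) \left(-12\right) \left(\left(-1\right) \frac{1}{3}\right) = 26 \left(-12\right) \left(- \frac{1}{3}\right) = \left(-312\right) \left(- \frac{1}{3}\right) = 104$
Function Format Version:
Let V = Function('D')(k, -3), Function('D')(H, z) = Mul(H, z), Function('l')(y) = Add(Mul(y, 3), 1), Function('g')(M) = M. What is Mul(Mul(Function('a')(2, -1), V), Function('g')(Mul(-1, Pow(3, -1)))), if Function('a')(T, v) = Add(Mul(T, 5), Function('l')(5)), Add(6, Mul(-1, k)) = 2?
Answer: 104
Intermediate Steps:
k = 4 (k = Add(6, Mul(-1, 2)) = Add(6, -2) = 4)
Function('l')(y) = Add(1, Mul(3, y)) (Function('l')(y) = Add(Mul(3, y), 1) = Add(1, Mul(3, y)))
Function('a')(T, v) = Add(16, Mul(5, T)) (Function('a')(T, v) = Add(Mul(T, 5), Add(1, Mul(3, 5))) = Add(Mul(5, T), Add(1, 15)) = Add(Mul(5, T), 16) = Add(16, Mul(5, T)))
V = -12 (V = Mul(4, -3) = -12)
Mul(Mul(Function('a')(2, -1), V), Function('g')(Mul(-1, Pow(3, -1)))) = Mul(Mul(Add(16, Mul(5, 2)), -12), Mul(-1, Pow(3, -1))) = Mul(Mul(Add(16, 10), -12), Mul(-1, Rational(1, 3))) = Mul(Mul(26, -12), Rational(-1, 3)) = Mul(-312, Rational(-1, 3)) = 104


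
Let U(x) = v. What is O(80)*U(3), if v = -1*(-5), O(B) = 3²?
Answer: 45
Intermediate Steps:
O(B) = 9
v = 5
U(x) = 5
O(80)*U(3) = 9*5 = 45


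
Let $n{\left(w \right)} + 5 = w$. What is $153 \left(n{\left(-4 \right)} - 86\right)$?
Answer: $-14535$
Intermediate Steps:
$n{\left(w \right)} = -5 + w$
$153 \left(n{\left(-4 \right)} - 86\right) = 153 \left(\left(-5 - 4\right) - 86\right) = 153 \left(-9 - 86\right) = 153 \left(-95\right) = -14535$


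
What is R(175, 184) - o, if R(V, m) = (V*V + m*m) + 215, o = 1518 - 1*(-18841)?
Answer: 44337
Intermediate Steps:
o = 20359 (o = 1518 + 18841 = 20359)
R(V, m) = 215 + V² + m² (R(V, m) = (V² + m²) + 215 = 215 + V² + m²)
R(175, 184) - o = (215 + 175² + 184²) - 1*20359 = (215 + 30625 + 33856) - 20359 = 64696 - 20359 = 44337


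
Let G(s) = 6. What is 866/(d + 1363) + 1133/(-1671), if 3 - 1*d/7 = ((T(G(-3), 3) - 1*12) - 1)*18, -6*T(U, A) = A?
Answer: -2048219/5155035 ≈ -0.39732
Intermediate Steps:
T(U, A) = -A/6
d = 1722 (d = 21 - 7*((-1/6*3 - 1*12) - 1)*18 = 21 - 7*((-1/2 - 12) - 1)*18 = 21 - 7*(-25/2 - 1)*18 = 21 - (-189)*18/2 = 21 - 7*(-243) = 21 + 1701 = 1722)
866/(d + 1363) + 1133/(-1671) = 866/(1722 + 1363) + 1133/(-1671) = 866/3085 + 1133*(-1/1671) = 866*(1/3085) - 1133/1671 = 866/3085 - 1133/1671 = -2048219/5155035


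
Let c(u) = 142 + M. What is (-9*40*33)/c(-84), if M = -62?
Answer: -297/2 ≈ -148.50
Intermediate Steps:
c(u) = 80 (c(u) = 142 - 62 = 80)
(-9*40*33)/c(-84) = (-9*40*33)/80 = -360*33*(1/80) = -11880*1/80 = -297/2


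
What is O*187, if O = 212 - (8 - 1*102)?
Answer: 57222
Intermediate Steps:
O = 306 (O = 212 - (8 - 102) = 212 - 1*(-94) = 212 + 94 = 306)
O*187 = 306*187 = 57222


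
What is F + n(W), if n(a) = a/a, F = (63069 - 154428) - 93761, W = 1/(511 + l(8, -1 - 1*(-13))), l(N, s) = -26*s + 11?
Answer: -185119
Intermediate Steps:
l(N, s) = 11 - 26*s
W = 1/210 (W = 1/(511 + (11 - 26*(-1 - 1*(-13)))) = 1/(511 + (11 - 26*(-1 + 13))) = 1/(511 + (11 - 26*12)) = 1/(511 + (11 - 312)) = 1/(511 - 301) = 1/210 ≈ 0.0047619)
F = -185120 (F = -91359 - 93761 = -185120)
n(a) = 1
F + n(W) = -185120 + 1 = -185119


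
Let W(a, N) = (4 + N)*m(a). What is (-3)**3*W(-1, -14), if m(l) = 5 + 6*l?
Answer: -270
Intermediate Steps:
W(a, N) = (4 + N)*(5 + 6*a)
(-3)**3*W(-1, -14) = (-3)**3*((4 - 14)*(5 + 6*(-1))) = -(-270)*(5 - 6) = -(-270)*(-1) = -27*10 = -270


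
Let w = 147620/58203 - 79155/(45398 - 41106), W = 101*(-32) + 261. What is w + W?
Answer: -25729341049/8614044 ≈ -2986.9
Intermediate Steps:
W = -2971 (W = -3232 + 261 = -2971)
w = -137016325/8614044 (w = 147620*(1/58203) - 79155/4292 = 147620/58203 - 79155*1/4292 = 147620/58203 - 79155/4292 = -137016325/8614044 ≈ -15.906)
w + W = -137016325/8614044 - 2971 = -25729341049/8614044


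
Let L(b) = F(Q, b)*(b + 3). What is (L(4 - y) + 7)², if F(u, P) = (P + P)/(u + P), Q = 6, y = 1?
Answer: 121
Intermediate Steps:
F(u, P) = 2*P/(P + u) (F(u, P) = (2*P)/(P + u) = 2*P/(P + u))
L(b) = 2*b*(3 + b)/(6 + b) (L(b) = (2*b/(b + 6))*(b + 3) = (2*b/(6 + b))*(3 + b) = 2*b*(3 + b)/(6 + b))
(L(4 - y) + 7)² = (2*(4 - 1*1)*(3 + (4 - 1*1))/(6 + (4 - 1*1)) + 7)² = (2*(4 - 1)*(3 + (4 - 1))/(6 + (4 - 1)) + 7)² = (2*3*(3 + 3)/(6 + 3) + 7)² = (2*3*6/9 + 7)² = (2*3*(⅑)*6 + 7)² = (4 + 7)² = 11² = 121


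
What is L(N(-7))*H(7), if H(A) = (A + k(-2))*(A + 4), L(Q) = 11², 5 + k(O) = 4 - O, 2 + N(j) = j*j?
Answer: 10648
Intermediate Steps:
N(j) = -2 + j² (N(j) = -2 + j*j = -2 + j²)
k(O) = -1 - O (k(O) = -5 + (4 - O) = -1 - O)
L(Q) = 121
H(A) = (1 + A)*(4 + A) (H(A) = (A + (-1 - 1*(-2)))*(A + 4) = (A + (-1 + 2))*(4 + A) = (A + 1)*(4 + A) = (1 + A)*(4 + A))
L(N(-7))*H(7) = 121*(4 + 7² + 5*7) = 121*(4 + 49 + 35) = 121*88 = 10648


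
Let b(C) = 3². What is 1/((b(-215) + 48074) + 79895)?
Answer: 1/127978 ≈ 7.8138e-6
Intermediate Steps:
b(C) = 9
1/((b(-215) + 48074) + 79895) = 1/((9 + 48074) + 79895) = 1/(48083 + 79895) = 1/127978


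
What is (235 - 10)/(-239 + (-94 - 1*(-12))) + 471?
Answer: 50322/107 ≈ 470.30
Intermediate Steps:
(235 - 10)/(-239 + (-94 - 1*(-12))) + 471 = 225/(-239 + (-94 + 12)) + 471 = 225/(-239 - 82) + 471 = 225/(-321) + 471 = 225*(-1/321) + 471 = -75/107 + 471 = 50322/107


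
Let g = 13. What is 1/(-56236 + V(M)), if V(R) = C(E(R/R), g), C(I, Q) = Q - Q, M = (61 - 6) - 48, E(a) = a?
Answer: -1/56236 ≈ -1.7782e-5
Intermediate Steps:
M = 7 (M = 55 - 48 = 7)
C(I, Q) = 0
V(R) = 0
1/(-56236 + V(M)) = 1/(-56236 + 0) = 1/(-56236) = -1/56236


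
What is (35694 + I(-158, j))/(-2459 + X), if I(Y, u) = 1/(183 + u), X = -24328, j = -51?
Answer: -4711609/3535884 ≈ -1.3325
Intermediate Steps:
(35694 + I(-158, j))/(-2459 + X) = (35694 + 1/(183 - 51))/(-2459 - 24328) = (35694 + 1/132)/(-26787) = (35694 + 1/132)*(-1/26787) = (4711609/132)*(-1/26787) = -4711609/3535884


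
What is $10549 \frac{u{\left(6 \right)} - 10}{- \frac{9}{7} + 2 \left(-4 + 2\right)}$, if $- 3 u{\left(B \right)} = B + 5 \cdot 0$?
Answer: $\frac{886116}{37} \approx 23949.0$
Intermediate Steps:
$u{\left(B \right)} = - \frac{B}{3}$ ($u{\left(B \right)} = - \frac{B + 5 \cdot 0}{3} = - \frac{B + 0}{3} = - \frac{B}{3}$)
$10549 \frac{u{\left(6 \right)} - 10}{- \frac{9}{7} + 2 \left(-4 + 2\right)} = 10549 \frac{\left(- \frac{1}{3}\right) 6 - 10}{- \frac{9}{7} + 2 \left(-4 + 2\right)} = 10549 \frac{-2 - 10}{\left(-9\right) \frac{1}{7} + 2 \left(-2\right)} = 10549 \left(- \frac{12}{- \frac{9}{7} - 4}\right) = 10549 \left(- \frac{12}{- \frac{37}{7}}\right) = 10549 \left(\left(-12\right) \left(- \frac{7}{37}\right)\right) = 10549 \cdot \frac{84}{37} = \frac{886116}{37}$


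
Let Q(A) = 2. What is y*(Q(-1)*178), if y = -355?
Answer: -126380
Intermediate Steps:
y*(Q(-1)*178) = -710*178 = -355*356 = -126380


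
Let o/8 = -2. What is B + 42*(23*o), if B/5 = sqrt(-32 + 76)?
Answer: -15456 + 10*sqrt(11) ≈ -15423.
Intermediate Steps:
o = -16 (o = 8*(-2) = -16)
B = 10*sqrt(11) (B = 5*sqrt(-32 + 76) = 5*sqrt(44) = 5*(2*sqrt(11)) = 10*sqrt(11) ≈ 33.166)
B + 42*(23*o) = 10*sqrt(11) + 42*(23*(-16)) = 10*sqrt(11) + 42*(-368) = 10*sqrt(11) - 15456 = -15456 + 10*sqrt(11)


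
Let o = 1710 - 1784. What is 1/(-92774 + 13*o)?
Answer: -1/93736 ≈ -1.0668e-5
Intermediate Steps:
o = -74
1/(-92774 + 13*o) = 1/(-92774 + 13*(-74)) = 1/(-92774 - 962) = 1/(-93736) = -1/93736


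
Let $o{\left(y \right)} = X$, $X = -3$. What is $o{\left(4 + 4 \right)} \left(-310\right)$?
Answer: $930$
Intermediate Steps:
$o{\left(y \right)} = -3$
$o{\left(4 + 4 \right)} \left(-310\right) = \left(-3\right) \left(-310\right) = 930$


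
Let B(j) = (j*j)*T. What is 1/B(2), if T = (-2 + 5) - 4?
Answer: -¼ ≈ -0.25000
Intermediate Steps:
T = -1 (T = 3 - 4 = -1)
B(j) = -j² (B(j) = (j*j)*(-1) = j²*(-1) = -j²)
1/B(2) = 1/(-1*2²) = 1/(-1*4) = 1/(-4) = -¼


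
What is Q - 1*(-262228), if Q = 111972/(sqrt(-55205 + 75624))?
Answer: 262228 + 15996*sqrt(20419)/2917 ≈ 2.6301e+5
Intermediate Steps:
Q = 15996*sqrt(20419)/2917 (Q = 111972/(sqrt(20419)) = 111972*(sqrt(20419)/20419) = 15996*sqrt(20419)/2917 ≈ 783.60)
Q - 1*(-262228) = 15996*sqrt(20419)/2917 - 1*(-262228) = 15996*sqrt(20419)/2917 + 262228 = 262228 + 15996*sqrt(20419)/2917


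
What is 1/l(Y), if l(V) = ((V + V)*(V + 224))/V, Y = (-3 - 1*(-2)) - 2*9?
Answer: 1/410 ≈ 0.0024390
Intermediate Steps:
Y = -19 (Y = (-3 + 2) - 18 = -1 - 18 = -19)
l(V) = 448 + 2*V (l(V) = ((2*V)*(224 + V))/V = (2*V*(224 + V))/V = 448 + 2*V)
1/l(Y) = 1/(448 + 2*(-19)) = 1/(448 - 38) = 1/410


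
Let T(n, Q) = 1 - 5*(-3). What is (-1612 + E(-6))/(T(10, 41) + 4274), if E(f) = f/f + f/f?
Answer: -161/429 ≈ -0.37529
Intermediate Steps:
T(n, Q) = 16 (T(n, Q) = 1 + 15 = 16)
E(f) = 2 (E(f) = 1 + 1 = 2)
(-1612 + E(-6))/(T(10, 41) + 4274) = (-1612 + 2)/(16 + 4274) = -1610/4290 = -1610*1/4290 = -161/429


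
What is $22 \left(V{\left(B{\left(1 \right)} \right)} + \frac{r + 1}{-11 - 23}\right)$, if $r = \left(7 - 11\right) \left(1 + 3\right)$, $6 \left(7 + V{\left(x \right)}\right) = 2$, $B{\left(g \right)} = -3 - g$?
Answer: $- \frac{6985}{51} \approx -136.96$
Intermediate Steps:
$V{\left(x \right)} = - \frac{20}{3}$ ($V{\left(x \right)} = -7 + \frac{1}{6} \cdot 2 = -7 + \frac{1}{3} = - \frac{20}{3}$)
$r = -16$ ($r = \left(-4\right) 4 = -16$)
$22 \left(V{\left(B{\left(1 \right)} \right)} + \frac{r + 1}{-11 - 23}\right) = 22 \left(- \frac{20}{3} + \frac{-16 + 1}{-11 - 23}\right) = 22 \left(- \frac{20}{3} - \frac{15}{-34}\right) = 22 \left(- \frac{20}{3} - - \frac{15}{34}\right) = 22 \left(- \frac{20}{3} + \frac{15}{34}\right) = 22 \left(- \frac{635}{102}\right) = - \frac{6985}{51}$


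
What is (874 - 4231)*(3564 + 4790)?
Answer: -28044378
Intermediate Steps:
(874 - 4231)*(3564 + 4790) = -3357*8354 = -28044378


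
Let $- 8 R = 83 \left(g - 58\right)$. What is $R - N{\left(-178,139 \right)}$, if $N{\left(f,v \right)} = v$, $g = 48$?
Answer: $- \frac{141}{4} \approx -35.25$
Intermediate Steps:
$R = \frac{415}{4}$ ($R = - \frac{83 \left(48 - 58\right)}{8} = - \frac{83 \left(-10\right)}{8} = \left(- \frac{1}{8}\right) \left(-830\right) = \frac{415}{4} \approx 103.75$)
$R - N{\left(-178,139 \right)} = \frac{415}{4} - 139 = - \frac{141}{4}$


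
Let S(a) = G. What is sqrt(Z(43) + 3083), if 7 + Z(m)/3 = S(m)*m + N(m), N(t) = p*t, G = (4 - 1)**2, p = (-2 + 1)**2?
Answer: 16*sqrt(17) ≈ 65.970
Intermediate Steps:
p = 1 (p = (-1)**2 = 1)
G = 9 (G = 3**2 = 9)
S(a) = 9
N(t) = t (N(t) = 1*t = t)
Z(m) = -21 + 30*m (Z(m) = -21 + 3*(9*m + m) = -21 + 3*(10*m) = -21 + 30*m)
sqrt(Z(43) + 3083) = sqrt((-21 + 30*43) + 3083) = sqrt((-21 + 1290) + 3083) = sqrt(1269 + 3083) = sqrt(4352) = 16*sqrt(17)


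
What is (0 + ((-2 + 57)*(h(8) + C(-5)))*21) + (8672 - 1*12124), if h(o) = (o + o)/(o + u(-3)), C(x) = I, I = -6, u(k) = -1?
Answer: -7742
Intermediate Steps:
C(x) = -6
h(o) = 2*o/(-1 + o) (h(o) = (o + o)/(o - 1) = (2*o)/(-1 + o) = 2*o/(-1 + o))
(0 + ((-2 + 57)*(h(8) + C(-5)))*21) + (8672 - 1*12124) = (0 + ((-2 + 57)*(2*8/(-1 + 8) - 6))*21) + (8672 - 1*12124) = (0 + (55*(2*8/7 - 6))*21) + (8672 - 12124) = (0 + (55*(2*8*(⅐) - 6))*21) - 3452 = (0 + (55*(16/7 - 6))*21) - 3452 = (0 + (55*(-26/7))*21) - 3452 = (0 - 1430/7*21) - 3452 = (0 - 4290) - 3452 = -4290 - 3452 = -7742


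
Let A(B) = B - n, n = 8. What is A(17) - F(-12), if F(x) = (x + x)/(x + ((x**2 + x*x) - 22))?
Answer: 1155/127 ≈ 9.0945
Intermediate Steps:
A(B) = -8 + B (A(B) = B - 1*8 = B - 8 = -8 + B)
F(x) = 2*x/(-22 + x + 2*x**2) (F(x) = (2*x)/(x + ((x**2 + x**2) - 22)) = (2*x)/(x + (2*x**2 - 22)) = (2*x)/(x + (-22 + 2*x**2)) = (2*x)/(-22 + x + 2*x**2) = 2*x/(-22 + x + 2*x**2))
A(17) - F(-12) = (-8 + 17) - 2*(-12)/(-22 - 12 + 2*(-12)**2) = 9 - 2*(-12)/(-22 - 12 + 2*144) = 9 - 2*(-12)/(-22 - 12 + 288) = 9 - 2*(-12)/254 = 9 - 1*(-12/127) = 9 + 12/127 = 1155/127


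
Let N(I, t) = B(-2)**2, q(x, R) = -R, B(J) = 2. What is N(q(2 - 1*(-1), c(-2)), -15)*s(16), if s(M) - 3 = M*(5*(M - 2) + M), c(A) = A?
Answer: 5516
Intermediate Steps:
N(I, t) = 4 (N(I, t) = 2**2 = 4)
s(M) = 3 + M*(-10 + 6*M) (s(M) = 3 + M*(5*(M - 2) + M) = 3 + M*(5*(-2 + M) + M) = 3 + M*((-10 + 5*M) + M) = 3 + M*(-10 + 6*M))
N(q(2 - 1*(-1), c(-2)), -15)*s(16) = 4*(3 - 10*16 + 6*16**2) = 4*(3 - 160 + 6*256) = 4*(3 - 160 + 1536) = 4*1379 = 5516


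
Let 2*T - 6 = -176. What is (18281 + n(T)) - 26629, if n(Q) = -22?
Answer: -8370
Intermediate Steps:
T = -85 (T = 3 + (1/2)*(-176) = 3 - 88 = -85)
(18281 + n(T)) - 26629 = (18281 - 22) - 26629 = 18259 - 26629 = -8370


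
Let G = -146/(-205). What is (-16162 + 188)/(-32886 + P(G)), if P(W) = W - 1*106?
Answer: 1637335/3381607 ≈ 0.48419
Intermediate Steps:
G = 146/205 (G = -146*(-1/205) = 146/205 ≈ 0.71220)
P(W) = -106 + W (P(W) = W - 106 = -106 + W)
(-16162 + 188)/(-32886 + P(G)) = (-16162 + 188)/(-32886 + (-106 + 146/205)) = -15974/(-32886 - 21584/205) = -15974/(-6763214/205) = -15974*(-205/6763214) = 1637335/3381607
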